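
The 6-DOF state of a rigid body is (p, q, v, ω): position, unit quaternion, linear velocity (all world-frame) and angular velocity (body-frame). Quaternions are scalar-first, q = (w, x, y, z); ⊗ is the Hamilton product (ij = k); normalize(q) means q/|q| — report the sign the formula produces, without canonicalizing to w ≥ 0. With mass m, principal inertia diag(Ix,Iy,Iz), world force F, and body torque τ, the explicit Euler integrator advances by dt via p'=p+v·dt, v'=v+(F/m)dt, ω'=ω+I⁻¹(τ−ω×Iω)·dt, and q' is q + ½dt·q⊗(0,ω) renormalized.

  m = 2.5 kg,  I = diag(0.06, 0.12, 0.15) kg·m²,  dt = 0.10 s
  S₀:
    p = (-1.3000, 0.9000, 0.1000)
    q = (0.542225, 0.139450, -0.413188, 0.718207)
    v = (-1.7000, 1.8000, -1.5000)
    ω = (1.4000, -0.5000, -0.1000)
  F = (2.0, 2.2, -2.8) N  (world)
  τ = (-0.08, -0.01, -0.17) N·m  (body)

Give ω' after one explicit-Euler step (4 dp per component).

ω' = (1.2642, -0.5188, -0.1853)

precession coupling ω×(Iω) = (0.0015, 0.0126, -0.0420)
angular accel α = (-1.3583, -0.1883, -0.8533)
new body rate ω' = (1.2642, -0.5188, -0.1853)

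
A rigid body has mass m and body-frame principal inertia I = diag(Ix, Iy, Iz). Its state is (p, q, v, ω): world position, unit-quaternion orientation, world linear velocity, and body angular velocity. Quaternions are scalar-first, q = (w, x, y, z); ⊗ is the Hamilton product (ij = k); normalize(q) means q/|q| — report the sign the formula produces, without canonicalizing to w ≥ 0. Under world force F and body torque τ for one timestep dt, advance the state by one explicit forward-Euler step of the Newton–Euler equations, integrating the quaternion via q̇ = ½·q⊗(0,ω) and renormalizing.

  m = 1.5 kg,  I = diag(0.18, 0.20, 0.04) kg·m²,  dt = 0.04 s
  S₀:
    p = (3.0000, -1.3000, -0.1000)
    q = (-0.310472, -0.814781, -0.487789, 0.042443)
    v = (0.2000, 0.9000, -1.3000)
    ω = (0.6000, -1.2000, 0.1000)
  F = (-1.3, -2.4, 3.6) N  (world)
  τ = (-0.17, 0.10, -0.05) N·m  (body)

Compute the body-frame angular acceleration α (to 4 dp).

α = (-1.0511, 0.4580, -0.8900)

ω×(Iω) gyroscopic = (0.0192, 0.0084, -0.0144)
(τ − ω×Iω)/I = (-1.0511, 0.4580, -0.8900)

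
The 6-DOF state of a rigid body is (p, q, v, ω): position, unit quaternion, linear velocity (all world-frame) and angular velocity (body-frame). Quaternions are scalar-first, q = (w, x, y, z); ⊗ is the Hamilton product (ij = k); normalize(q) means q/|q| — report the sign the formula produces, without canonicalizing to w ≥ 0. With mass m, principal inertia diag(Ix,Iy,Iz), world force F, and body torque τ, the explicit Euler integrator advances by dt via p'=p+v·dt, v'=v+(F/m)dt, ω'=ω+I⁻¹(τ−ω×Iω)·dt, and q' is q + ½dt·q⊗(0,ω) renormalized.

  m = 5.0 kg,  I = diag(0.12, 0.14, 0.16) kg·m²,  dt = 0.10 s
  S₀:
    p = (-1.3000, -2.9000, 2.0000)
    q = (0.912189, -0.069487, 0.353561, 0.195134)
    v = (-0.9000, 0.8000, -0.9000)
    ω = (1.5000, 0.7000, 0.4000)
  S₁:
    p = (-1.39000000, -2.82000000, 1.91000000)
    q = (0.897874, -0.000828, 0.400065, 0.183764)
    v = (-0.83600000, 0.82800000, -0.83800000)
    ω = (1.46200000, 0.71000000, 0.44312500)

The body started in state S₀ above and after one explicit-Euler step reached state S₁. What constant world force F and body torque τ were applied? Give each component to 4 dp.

ω₁ − ω₀ = (-0.03800000, 0.01000000, 0.04312500)
gyro term ω₀×Iω₀ = (0.0056, -0.0240, 0.0210)
applied torque τ = (-0.0400, -0.0100, 0.0900)
velocity change Δv = (0.06400000, 0.02800000, 0.06200000)
F = m·Δv/dt = (3.2000, 1.4000, 3.1000)

F = (3.2000, 1.4000, 3.1000)
τ = (-0.0400, -0.0100, 0.0900)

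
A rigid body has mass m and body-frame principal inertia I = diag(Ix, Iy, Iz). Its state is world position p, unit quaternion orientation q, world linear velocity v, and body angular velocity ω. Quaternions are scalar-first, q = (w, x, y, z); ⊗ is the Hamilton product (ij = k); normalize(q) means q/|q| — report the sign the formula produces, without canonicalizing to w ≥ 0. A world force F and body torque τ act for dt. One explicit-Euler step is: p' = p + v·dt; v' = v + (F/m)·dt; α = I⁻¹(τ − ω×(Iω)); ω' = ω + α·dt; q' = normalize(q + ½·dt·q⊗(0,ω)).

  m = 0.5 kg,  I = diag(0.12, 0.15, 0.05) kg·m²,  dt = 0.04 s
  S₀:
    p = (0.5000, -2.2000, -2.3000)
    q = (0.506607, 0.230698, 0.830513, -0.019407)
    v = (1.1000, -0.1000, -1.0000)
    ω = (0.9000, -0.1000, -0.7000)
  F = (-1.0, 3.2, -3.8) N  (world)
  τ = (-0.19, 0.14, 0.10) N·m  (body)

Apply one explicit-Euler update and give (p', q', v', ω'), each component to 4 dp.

ω×(Iω) gyroscopic = (-0.0070, -0.0441, -0.0027)
angular accel α = (-1.5250, 1.2273, 2.0540)
new body rate ω' = (0.8390, -0.0509, -0.6178)
q⊗(0,ω) = (-0.1381618, -0.1273535, 0.0933616, -1.1251564)
q + ½dt·q⊗(0,ω), renormalized = (0.5037, 0.2281, 0.8322, -0.0419)
p' = p + v·dt = (0.5440, -2.2040, -2.3400)
v' = v + a·dt = (1.0200, 0.1560, -1.3040)

p' = (0.5440, -2.2040, -2.3400)
q' = (0.5037, 0.2281, 0.8322, -0.0419)
v' = (1.0200, 0.1560, -1.3040)
ω' = (0.8390, -0.0509, -0.6178)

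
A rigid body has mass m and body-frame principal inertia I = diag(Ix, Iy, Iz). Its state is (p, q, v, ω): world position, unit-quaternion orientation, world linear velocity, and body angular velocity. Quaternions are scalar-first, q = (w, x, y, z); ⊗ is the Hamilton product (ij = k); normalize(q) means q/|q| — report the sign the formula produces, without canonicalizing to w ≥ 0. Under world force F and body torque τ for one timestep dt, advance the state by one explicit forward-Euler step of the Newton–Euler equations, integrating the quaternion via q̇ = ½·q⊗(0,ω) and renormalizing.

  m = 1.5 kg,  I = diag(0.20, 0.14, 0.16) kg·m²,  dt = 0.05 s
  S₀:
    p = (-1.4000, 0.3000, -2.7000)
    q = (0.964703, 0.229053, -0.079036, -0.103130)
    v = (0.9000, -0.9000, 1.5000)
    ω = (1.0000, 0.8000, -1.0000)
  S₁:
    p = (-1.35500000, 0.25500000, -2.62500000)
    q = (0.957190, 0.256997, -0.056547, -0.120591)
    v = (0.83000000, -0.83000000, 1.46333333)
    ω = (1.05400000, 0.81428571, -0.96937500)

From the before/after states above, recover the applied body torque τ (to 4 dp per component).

Δω = ω₁−ω₀ = (0.05400000, 0.01428571, 0.03062500)
τ = I·(Δω/dt) + ω₀×(Iω₀) = (0.2000, 0.0000, 0.0500)

τ = (0.2000, 0.0000, 0.0500)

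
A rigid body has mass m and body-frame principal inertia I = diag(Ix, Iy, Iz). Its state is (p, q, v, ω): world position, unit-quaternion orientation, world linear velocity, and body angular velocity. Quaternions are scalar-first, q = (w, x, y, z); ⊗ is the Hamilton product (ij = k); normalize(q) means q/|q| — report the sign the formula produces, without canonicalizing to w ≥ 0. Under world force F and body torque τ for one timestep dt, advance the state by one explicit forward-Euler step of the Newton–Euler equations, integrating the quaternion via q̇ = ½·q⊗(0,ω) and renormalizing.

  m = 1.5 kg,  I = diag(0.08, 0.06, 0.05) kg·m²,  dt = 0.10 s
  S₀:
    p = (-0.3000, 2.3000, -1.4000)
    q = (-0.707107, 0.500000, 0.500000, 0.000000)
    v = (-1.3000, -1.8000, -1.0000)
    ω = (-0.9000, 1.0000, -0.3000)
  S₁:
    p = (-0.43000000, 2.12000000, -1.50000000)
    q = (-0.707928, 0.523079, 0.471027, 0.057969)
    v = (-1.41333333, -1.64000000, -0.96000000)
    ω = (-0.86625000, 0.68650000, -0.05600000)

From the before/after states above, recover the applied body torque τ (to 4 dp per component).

τ = (0.0300, -0.1800, 0.1400)

ω₁ − ω₀ = (0.03375000, -0.31350000, 0.24400000)
I·α + gyro = (0.0300, -0.1800, 0.1400)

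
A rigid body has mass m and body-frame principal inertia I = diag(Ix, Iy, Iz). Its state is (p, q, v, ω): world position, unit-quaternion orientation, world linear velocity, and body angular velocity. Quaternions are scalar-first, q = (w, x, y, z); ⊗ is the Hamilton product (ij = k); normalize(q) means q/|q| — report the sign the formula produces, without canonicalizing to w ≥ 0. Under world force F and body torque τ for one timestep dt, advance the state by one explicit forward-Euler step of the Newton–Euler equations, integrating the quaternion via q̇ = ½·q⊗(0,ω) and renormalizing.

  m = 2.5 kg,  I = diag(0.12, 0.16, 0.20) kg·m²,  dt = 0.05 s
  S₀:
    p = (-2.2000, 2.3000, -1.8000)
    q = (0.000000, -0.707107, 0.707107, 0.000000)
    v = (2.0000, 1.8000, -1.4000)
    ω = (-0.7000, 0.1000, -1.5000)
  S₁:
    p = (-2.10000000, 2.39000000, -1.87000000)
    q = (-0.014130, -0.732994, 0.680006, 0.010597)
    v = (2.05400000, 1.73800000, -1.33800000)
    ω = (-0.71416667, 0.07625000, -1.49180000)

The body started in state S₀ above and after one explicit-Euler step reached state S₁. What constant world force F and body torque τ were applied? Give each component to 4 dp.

F = (2.7000, -3.1000, 3.1000)
τ = (-0.0400, -0.1600, 0.0300)

v₁ − v₀ = (0.05400000, -0.06200000, 0.06200000)
applied force F = (2.7000, -3.1000, 3.1000)
ω₁ − ω₀ = (-0.01416667, -0.02375000, 0.00820000)
gyro term ω₀×Iω₀ = (-0.0060, -0.0840, -0.0028)
τ = I·(Δω/dt) + ω₀×(Iω₀) = (-0.0400, -0.1600, 0.0300)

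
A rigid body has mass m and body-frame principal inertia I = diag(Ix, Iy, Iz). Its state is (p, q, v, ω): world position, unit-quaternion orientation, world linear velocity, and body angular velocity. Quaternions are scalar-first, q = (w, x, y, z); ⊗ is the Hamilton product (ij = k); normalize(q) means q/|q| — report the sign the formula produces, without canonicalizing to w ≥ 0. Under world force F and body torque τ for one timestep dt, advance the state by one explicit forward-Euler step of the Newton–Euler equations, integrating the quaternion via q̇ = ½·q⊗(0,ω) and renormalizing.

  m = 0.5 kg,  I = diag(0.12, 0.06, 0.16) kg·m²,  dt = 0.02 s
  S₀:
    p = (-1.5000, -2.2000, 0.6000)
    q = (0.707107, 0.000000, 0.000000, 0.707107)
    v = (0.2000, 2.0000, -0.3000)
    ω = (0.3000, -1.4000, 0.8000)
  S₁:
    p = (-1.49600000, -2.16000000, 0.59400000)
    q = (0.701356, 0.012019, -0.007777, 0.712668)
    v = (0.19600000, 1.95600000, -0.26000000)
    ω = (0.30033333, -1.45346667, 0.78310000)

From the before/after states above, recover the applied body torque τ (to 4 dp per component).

ω₁ − ω₀ = (0.00033333, -0.05346667, -0.01690000)
I·α + gyro = (-0.1100, -0.1700, -0.1100)

τ = (-0.1100, -0.1700, -0.1100)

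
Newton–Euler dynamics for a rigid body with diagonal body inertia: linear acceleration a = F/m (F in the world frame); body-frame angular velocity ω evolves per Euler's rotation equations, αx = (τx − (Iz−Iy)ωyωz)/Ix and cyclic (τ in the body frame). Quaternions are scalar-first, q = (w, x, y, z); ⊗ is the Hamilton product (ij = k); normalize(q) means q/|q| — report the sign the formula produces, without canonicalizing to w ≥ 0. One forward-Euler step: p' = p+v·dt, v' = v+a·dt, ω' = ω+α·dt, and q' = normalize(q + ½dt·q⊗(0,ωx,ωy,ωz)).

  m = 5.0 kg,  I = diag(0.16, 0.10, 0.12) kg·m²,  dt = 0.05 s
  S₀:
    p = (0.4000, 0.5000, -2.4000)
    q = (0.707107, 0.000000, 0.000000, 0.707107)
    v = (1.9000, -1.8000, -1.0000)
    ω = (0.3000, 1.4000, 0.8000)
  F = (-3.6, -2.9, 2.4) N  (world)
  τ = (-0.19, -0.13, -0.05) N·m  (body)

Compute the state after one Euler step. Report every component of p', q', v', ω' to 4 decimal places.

gyro term ω×Iω = (0.0224, 0.0096, -0.0252)
angular accel α = (-1.3275, -1.3960, -0.2067)
ω' = ω + α·dt = (0.2336, 1.3302, 0.7897)
Hamilton product q⊗(0,ω) = (-0.5656856, -0.7778177, 1.2020819, 0.5656856)
q' = normalize(q + ½dt·q⊗(0,ω)) = (0.6924, -0.0194, 0.0300, 0.7206)
new position p' = (0.4950, 0.4100, -2.4500)
v + (F/m)dt = (1.8640, -1.8290, -0.9760)

p' = (0.4950, 0.4100, -2.4500)
q' = (0.6924, -0.0194, 0.0300, 0.7206)
v' = (1.8640, -1.8290, -0.9760)
ω' = (0.2336, 1.3302, 0.7897)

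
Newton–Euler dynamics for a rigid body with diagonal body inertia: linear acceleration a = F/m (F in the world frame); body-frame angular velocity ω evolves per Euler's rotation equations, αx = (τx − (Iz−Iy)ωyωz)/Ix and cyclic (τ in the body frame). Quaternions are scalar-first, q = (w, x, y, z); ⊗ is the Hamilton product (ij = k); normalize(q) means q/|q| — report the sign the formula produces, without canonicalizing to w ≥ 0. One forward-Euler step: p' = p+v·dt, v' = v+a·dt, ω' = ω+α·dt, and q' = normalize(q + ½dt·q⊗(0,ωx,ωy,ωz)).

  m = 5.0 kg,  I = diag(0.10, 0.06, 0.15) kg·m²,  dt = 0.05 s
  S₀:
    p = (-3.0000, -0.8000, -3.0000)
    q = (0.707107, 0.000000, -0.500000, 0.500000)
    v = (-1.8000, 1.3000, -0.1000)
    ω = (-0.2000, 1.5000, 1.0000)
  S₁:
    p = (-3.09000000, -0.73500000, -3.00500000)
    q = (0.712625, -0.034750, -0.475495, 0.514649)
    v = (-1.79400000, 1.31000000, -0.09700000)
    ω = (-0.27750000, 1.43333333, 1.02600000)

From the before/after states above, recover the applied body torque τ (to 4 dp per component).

ω₁ − ω₀ = (-0.07750000, -0.06666667, 0.02600000)
precession coupling = (0.1350, 0.0100, 0.0120)
applied torque τ = (-0.0200, -0.0700, 0.0900)

τ = (-0.0200, -0.0700, 0.0900)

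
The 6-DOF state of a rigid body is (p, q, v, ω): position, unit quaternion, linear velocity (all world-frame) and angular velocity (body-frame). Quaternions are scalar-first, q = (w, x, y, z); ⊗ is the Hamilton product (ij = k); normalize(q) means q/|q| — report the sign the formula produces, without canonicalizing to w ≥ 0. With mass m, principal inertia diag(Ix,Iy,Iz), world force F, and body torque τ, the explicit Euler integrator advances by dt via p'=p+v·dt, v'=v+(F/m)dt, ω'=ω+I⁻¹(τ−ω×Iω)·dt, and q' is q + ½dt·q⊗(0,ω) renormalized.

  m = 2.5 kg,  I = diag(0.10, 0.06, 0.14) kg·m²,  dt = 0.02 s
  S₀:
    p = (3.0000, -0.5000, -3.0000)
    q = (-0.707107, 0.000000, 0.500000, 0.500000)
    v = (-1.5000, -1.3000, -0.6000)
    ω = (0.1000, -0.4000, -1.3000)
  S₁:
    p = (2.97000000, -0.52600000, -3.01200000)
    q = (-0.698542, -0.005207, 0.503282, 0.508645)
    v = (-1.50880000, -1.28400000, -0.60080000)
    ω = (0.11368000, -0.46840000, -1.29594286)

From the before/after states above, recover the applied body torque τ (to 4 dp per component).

τ = (0.1100, -0.2000, 0.0300)

rate change Δω = (0.01368000, -0.06840000, 0.00405714)
gyro term ω₀×Iω₀ = (0.0416, 0.0052, 0.0016)
applied torque τ = (0.1100, -0.2000, 0.0300)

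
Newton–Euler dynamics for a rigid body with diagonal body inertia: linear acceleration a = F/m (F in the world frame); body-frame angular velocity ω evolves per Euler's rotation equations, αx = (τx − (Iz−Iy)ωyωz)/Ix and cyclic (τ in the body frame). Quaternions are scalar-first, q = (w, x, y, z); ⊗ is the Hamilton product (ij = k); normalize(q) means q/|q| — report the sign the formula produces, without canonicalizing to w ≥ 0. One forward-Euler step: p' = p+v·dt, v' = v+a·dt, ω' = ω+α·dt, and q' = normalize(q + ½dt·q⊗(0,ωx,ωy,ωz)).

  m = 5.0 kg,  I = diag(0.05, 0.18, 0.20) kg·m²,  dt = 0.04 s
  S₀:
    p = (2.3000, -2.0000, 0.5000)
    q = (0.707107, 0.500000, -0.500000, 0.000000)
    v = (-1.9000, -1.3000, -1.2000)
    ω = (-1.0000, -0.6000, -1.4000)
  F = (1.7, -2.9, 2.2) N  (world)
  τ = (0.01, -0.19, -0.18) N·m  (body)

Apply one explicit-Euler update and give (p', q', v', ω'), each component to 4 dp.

p + v·dt = (2.2240, -2.0520, 0.4520)
v + (F/m)dt = (-1.8864, -1.3232, -1.1824)
gyro term ω×Iω = (0.0168, -0.2100, 0.0780)
angular accel α = (-0.1360, 0.1111, -1.2900)
ω + α·dt = (-1.0054, -0.5956, -1.4516)
2q̇ = q⊗(0,ω) = (0.2000000, -0.0071070, 0.2757358, -1.7899498)
q' = normalize(q + ½dt·q⊗(0,ω)) = (0.7106, 0.4995, -0.4942, -0.0358)

p' = (2.2240, -2.0520, 0.4520)
q' = (0.7106, 0.4995, -0.4942, -0.0358)
v' = (-1.8864, -1.3232, -1.1824)
ω' = (-1.0054, -0.5956, -1.4516)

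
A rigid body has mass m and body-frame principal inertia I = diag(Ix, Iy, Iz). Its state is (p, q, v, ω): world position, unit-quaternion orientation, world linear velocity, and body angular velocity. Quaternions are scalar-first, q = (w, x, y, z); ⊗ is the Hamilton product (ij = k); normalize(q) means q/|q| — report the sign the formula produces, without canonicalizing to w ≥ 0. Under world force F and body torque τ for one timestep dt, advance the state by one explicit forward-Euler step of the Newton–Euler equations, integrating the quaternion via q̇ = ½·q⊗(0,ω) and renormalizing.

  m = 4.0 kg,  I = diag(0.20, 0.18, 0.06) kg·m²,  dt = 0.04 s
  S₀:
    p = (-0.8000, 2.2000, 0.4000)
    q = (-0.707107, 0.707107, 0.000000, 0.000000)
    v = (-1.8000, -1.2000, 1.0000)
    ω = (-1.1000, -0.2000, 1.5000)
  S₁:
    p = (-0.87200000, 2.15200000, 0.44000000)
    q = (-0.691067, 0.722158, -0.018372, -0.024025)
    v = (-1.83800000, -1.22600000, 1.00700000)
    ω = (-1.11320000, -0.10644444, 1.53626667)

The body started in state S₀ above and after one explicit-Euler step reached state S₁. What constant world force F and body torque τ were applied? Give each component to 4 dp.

F = (-3.8000, -2.6000, 0.7000)
τ = (-0.0300, 0.1900, 0.0500)

Δω = ω₁−ω₀ = (-0.01320000, 0.09355556, 0.03626667)
I·α + gyro = (-0.0300, 0.1900, 0.0500)
velocity change Δv = (-0.03800000, -0.02600000, 0.00700000)
m·(v₁−v₀)/dt = (-3.8000, -2.6000, 0.7000)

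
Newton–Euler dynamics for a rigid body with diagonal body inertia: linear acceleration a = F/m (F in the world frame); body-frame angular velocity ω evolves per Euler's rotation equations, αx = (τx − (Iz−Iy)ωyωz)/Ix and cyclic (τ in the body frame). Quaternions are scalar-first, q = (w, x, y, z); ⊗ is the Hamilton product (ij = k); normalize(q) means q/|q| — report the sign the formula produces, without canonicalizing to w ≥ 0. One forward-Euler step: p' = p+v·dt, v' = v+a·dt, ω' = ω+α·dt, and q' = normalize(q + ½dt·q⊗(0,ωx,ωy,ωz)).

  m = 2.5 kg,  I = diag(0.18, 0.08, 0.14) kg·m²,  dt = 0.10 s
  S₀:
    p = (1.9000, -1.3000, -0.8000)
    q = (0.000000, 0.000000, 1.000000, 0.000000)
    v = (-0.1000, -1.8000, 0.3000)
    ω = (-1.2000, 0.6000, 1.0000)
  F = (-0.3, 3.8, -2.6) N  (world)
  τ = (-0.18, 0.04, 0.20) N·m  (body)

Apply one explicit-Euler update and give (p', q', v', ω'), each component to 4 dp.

p' = (1.8900, -1.4800, -0.7700)
q' = (-0.0299, 0.0498, 0.9965, 0.0598)
v' = (-0.1120, -1.6480, 0.1960)
ω' = (-1.3200, 0.7100, 1.0914)

p' = p + v·dt = (1.8900, -1.4800, -0.7700)
v' = v + a·dt = (-0.1120, -1.6480, 0.1960)
ω×(Iω) gyroscopic = (0.0360, -0.0480, 0.0720)
angular accel α = (-1.2000, 1.1000, 0.9143)
new body rate ω' = (-1.3200, 0.7100, 1.0914)
2q̇ = q⊗(0,ω) = (-0.6000000, 1.0000000, 0.0000000, 1.2000000)
updated quaternion q' = (-0.0299, 0.0498, 0.9965, 0.0598)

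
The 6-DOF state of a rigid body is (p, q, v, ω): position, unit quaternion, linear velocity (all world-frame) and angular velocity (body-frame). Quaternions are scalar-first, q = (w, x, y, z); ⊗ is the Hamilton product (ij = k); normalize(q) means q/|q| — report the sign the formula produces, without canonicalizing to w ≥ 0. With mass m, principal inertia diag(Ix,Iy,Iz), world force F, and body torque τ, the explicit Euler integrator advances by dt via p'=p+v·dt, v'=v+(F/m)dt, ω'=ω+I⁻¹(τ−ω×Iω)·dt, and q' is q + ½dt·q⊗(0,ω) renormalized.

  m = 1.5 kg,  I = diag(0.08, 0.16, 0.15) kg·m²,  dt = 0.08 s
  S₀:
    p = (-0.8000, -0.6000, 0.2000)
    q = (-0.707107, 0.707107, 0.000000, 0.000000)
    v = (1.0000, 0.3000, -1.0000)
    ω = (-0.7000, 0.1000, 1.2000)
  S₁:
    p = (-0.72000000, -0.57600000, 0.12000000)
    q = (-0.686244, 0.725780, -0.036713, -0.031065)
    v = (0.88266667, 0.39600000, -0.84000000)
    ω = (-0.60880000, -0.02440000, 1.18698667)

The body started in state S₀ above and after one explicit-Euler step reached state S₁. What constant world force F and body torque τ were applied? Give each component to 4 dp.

velocity change Δv = (-0.11733333, 0.09600000, 0.16000000)
applied force F = (-2.2000, 1.8000, 3.0000)
rate change Δω = (0.09120000, -0.12440000, -0.01301333)
applied torque τ = (0.0900, -0.1900, -0.0300)

F = (-2.2000, 1.8000, 3.0000)
τ = (0.0900, -0.1900, -0.0300)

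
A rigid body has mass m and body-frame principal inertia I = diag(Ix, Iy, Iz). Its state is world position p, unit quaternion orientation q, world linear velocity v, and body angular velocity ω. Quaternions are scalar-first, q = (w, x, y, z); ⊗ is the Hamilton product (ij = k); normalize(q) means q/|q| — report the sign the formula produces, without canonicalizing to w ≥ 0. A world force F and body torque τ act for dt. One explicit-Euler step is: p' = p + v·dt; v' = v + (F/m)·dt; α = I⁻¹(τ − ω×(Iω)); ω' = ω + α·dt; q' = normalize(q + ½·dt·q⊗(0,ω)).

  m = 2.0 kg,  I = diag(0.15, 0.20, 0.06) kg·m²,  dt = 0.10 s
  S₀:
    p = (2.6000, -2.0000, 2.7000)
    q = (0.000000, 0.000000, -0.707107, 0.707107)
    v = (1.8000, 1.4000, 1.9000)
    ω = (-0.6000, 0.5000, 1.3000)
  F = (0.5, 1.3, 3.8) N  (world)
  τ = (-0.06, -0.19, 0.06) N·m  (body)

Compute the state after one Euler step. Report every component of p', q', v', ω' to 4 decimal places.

linear accel F/m = (0.2500, 0.6500, 1.9000)
p + v·dt = (2.7800, -1.8600, 2.8900)
v' = v + a·dt = (1.8250, 1.4650, 2.0900)
angular accel α = (0.2067, -0.5990, 1.2500)
ω + α·dt = (-0.5793, 0.4401, 1.4250)
2q̇ = q⊗(0,ω) = (-0.5656856, -1.2727926, -0.4242642, -0.4242642)
q' = normalize(q + ½dt·q⊗(0,ω)) = (-0.0282, -0.0635, -0.7262, 0.6839)

p' = (2.7800, -1.8600, 2.8900)
q' = (-0.0282, -0.0635, -0.7262, 0.6839)
v' = (1.8250, 1.4650, 2.0900)
ω' = (-0.5793, 0.4401, 1.4250)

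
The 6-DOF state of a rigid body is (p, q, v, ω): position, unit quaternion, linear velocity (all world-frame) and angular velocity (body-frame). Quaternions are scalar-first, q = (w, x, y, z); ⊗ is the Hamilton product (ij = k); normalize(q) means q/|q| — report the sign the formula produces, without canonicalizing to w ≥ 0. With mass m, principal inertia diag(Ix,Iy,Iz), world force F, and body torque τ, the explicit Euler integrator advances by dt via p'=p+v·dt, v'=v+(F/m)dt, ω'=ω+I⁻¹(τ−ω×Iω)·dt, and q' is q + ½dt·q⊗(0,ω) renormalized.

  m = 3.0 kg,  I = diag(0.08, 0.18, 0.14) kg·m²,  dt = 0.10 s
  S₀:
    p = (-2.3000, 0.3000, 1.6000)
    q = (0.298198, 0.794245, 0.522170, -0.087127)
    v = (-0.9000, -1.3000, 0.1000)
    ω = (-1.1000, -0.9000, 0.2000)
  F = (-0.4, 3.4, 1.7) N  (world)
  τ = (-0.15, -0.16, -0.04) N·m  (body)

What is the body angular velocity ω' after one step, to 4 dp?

ω' = (-1.2965, -0.9962, 0.1007)

angular accel α = (-1.9650, -0.9622, -0.9929)
new body rate ω' = (-1.2965, -0.9962, 0.1007)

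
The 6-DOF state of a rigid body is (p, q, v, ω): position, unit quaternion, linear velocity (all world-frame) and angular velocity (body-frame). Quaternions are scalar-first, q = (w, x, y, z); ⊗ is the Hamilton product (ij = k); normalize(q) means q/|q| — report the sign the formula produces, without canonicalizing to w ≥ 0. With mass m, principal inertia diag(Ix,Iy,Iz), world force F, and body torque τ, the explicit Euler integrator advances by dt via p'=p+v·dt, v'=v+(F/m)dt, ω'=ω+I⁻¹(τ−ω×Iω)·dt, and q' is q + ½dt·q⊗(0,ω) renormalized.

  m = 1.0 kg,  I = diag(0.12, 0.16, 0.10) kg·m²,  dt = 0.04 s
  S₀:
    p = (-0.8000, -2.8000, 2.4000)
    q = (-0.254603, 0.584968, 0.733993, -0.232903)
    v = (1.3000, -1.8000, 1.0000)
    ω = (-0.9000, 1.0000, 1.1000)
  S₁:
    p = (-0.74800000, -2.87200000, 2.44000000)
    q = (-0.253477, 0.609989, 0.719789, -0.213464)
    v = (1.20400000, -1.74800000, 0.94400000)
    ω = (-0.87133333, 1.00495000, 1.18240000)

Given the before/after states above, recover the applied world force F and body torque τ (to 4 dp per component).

Δv = v₁−v₀ = (-0.09600000, 0.05200000, -0.05600000)
applied force F = (-2.4000, 1.3000, -1.4000)
Δω = ω₁−ω₀ = (0.02866667, 0.00495000, 0.08240000)
gyro term ω₀×Iω₀ = (-0.0660, -0.0198, -0.0360)
τ = I·(Δω/dt) + ω₀×(Iω₀) = (0.0200, 0.0000, 0.1700)

F = (-2.4000, 1.3000, -1.4000)
τ = (0.0200, 0.0000, 0.1700)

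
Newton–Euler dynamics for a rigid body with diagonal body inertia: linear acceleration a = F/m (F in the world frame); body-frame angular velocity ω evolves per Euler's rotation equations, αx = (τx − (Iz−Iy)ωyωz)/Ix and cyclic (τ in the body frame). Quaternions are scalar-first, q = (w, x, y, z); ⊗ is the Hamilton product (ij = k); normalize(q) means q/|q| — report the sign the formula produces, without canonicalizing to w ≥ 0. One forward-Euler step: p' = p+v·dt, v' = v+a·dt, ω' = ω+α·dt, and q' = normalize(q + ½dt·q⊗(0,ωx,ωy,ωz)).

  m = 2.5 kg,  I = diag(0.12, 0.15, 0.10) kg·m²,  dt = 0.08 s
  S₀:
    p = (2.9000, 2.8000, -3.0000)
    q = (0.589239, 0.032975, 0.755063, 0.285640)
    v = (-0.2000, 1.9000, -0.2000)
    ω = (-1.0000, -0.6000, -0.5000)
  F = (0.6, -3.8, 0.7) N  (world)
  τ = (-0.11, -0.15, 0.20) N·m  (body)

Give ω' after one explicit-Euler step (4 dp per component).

angular accel α = (-0.7917, -1.0667, 1.8200)
ω + α·dt = (-1.0633, -0.6853, -0.3544)

ω' = (-1.0633, -0.6853, -0.3544)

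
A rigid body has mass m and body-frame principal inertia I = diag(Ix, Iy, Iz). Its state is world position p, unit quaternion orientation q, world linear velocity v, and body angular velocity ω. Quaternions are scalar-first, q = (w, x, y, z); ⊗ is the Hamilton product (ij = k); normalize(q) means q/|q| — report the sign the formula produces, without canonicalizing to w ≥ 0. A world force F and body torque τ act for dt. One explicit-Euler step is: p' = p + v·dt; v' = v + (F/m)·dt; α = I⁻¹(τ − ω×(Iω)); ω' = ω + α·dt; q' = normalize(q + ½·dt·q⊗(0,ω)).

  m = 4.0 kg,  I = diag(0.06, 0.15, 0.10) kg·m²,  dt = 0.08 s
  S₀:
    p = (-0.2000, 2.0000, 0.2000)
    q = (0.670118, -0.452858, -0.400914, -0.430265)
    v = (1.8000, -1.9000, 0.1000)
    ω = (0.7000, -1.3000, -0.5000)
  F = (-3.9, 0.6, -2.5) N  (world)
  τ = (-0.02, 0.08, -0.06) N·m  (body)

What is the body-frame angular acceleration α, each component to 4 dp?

α = (0.2083, 0.4400, 0.2190)

ω×(Iω) gyroscopic = (-0.0325, 0.0140, -0.0819)
angular accel α = (0.2083, 0.4400, 0.2190)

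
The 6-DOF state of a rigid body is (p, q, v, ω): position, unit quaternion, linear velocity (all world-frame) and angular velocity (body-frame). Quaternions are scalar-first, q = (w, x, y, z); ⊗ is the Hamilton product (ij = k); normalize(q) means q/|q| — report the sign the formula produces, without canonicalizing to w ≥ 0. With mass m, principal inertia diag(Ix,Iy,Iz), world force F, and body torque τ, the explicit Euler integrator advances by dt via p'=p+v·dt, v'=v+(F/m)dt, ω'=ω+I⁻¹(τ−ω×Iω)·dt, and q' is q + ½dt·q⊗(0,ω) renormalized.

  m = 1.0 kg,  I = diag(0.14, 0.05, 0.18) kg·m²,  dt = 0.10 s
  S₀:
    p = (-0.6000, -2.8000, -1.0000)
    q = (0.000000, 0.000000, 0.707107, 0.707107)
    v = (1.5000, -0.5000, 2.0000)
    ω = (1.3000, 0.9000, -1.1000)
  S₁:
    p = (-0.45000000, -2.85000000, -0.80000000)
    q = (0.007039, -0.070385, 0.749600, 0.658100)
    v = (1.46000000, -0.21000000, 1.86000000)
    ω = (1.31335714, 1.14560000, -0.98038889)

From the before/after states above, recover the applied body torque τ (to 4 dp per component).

Δω = ω₁−ω₀ = (0.01335714, 0.24560000, 0.11961111)
ω₀×(Iω₀) = (-0.1287, 0.0572, -0.1053)
τ = I·(Δω/dt) + ω₀×(Iω₀) = (-0.1100, 0.1800, 0.1100)

τ = (-0.1100, 0.1800, 0.1100)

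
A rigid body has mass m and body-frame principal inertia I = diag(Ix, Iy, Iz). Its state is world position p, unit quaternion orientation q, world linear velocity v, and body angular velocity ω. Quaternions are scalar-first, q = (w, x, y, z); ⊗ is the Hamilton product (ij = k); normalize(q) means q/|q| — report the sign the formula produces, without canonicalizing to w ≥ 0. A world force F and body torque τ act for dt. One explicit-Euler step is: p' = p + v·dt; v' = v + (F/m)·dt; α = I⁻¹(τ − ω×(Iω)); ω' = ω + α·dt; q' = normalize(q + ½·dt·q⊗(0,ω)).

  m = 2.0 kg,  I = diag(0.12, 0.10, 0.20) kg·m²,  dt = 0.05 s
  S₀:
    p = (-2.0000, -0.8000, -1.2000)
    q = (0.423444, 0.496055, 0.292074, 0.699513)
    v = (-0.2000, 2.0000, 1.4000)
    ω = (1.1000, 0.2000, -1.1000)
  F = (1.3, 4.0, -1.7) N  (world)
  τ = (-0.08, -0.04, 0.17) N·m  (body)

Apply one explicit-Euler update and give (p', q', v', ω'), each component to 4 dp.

a = (0.6500, 2.0000, -0.8500)
new position p' = (-2.0100, -0.7000, -1.1300)
v' = v + a·dt = (-0.1675, 2.1000, 1.3575)
angular accel α = (-0.4833, -1.3680, 0.8720)
ω + α·dt = (1.0758, 0.1316, -1.0564)
Hamilton product q⊗(0,ω) = (0.1653890, 0.0046044, 1.3998136, -0.6878588)
q' = normalize(q + ½dt·q⊗(0,ω)) = (0.4273, 0.4958, 0.3268, 0.6818)

p' = (-2.0100, -0.7000, -1.1300)
q' = (0.4273, 0.4958, 0.3268, 0.6818)
v' = (-0.1675, 2.1000, 1.3575)
ω' = (1.0758, 0.1316, -1.0564)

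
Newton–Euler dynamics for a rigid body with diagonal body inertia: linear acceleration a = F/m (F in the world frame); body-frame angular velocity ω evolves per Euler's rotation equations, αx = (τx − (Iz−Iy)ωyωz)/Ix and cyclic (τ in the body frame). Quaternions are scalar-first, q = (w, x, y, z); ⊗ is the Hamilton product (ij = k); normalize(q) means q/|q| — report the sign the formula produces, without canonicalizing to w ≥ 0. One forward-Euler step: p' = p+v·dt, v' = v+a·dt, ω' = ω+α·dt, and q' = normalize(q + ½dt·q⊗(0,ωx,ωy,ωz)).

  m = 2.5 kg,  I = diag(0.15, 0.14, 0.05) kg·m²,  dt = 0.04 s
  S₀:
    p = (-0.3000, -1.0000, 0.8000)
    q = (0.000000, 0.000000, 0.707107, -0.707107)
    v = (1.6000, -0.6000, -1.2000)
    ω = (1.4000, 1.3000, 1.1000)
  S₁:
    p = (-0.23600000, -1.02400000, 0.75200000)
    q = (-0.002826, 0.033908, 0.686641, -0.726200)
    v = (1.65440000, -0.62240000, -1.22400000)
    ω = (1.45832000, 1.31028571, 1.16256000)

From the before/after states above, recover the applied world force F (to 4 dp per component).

v₁ − v₀ = (0.05440000, -0.02240000, -0.02400000)
applied force F = (3.4000, -1.4000, -1.5000)

F = (3.4000, -1.4000, -1.5000)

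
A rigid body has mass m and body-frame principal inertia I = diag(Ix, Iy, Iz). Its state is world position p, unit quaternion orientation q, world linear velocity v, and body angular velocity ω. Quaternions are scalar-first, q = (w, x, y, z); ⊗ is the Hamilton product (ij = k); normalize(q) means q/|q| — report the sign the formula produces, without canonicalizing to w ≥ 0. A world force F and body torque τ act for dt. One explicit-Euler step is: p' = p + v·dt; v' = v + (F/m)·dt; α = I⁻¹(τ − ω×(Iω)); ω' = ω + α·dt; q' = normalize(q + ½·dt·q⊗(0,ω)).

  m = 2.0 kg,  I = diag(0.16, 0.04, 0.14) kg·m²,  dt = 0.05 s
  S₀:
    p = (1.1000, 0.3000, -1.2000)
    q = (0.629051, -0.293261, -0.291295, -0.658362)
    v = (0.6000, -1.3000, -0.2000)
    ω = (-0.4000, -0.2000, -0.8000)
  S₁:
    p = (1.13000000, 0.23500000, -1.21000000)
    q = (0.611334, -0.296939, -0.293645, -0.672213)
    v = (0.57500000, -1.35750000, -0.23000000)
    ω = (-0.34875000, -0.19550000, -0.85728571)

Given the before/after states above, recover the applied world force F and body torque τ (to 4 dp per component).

rate change Δω = (0.05125000, 0.00450000, -0.05728571)
applied torque τ = (0.1800, 0.0100, -0.1700)
v₁ − v₀ = (-0.02500000, -0.05750000, -0.03000000)
F = m·Δv/dt = (-1.0000, -2.3000, -1.2000)

F = (-1.0000, -2.3000, -1.2000)
τ = (0.1800, 0.0100, -0.1700)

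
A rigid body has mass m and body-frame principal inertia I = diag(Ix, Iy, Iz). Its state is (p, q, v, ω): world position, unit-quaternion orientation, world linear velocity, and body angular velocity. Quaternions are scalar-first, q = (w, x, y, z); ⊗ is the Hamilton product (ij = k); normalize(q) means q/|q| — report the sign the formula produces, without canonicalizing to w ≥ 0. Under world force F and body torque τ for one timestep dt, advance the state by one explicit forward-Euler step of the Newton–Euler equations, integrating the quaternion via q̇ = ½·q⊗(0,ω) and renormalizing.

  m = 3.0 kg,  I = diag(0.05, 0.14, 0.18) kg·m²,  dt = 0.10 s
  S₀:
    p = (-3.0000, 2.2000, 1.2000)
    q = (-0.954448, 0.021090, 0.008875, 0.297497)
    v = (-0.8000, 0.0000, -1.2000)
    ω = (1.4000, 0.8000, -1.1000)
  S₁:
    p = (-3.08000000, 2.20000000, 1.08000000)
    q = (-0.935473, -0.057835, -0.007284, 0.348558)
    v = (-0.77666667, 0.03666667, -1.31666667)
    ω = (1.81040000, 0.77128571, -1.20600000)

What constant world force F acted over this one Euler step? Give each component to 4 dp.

velocity change Δv = (0.02333333, 0.03666667, -0.11666667)
applied force F = (0.7000, 1.1000, -3.5000)

F = (0.7000, 1.1000, -3.5000)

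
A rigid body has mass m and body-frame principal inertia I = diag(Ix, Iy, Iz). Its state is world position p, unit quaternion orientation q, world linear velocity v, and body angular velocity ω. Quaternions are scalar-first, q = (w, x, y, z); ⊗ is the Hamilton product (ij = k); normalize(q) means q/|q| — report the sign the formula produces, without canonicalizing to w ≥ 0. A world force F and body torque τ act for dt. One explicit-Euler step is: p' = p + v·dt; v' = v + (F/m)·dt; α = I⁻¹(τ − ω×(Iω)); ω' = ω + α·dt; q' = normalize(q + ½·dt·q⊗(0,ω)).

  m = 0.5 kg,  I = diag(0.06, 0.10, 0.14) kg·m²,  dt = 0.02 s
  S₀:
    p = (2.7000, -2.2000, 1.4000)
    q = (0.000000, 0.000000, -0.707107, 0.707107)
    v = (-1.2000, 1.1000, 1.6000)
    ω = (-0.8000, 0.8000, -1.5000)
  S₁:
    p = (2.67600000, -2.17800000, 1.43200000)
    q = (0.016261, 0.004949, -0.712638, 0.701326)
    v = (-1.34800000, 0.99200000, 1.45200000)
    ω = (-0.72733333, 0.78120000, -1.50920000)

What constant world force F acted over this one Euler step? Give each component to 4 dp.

v₁ − v₀ = (-0.14800000, -0.10800000, -0.14800000)
applied force F = (-3.7000, -2.7000, -3.7000)

F = (-3.7000, -2.7000, -3.7000)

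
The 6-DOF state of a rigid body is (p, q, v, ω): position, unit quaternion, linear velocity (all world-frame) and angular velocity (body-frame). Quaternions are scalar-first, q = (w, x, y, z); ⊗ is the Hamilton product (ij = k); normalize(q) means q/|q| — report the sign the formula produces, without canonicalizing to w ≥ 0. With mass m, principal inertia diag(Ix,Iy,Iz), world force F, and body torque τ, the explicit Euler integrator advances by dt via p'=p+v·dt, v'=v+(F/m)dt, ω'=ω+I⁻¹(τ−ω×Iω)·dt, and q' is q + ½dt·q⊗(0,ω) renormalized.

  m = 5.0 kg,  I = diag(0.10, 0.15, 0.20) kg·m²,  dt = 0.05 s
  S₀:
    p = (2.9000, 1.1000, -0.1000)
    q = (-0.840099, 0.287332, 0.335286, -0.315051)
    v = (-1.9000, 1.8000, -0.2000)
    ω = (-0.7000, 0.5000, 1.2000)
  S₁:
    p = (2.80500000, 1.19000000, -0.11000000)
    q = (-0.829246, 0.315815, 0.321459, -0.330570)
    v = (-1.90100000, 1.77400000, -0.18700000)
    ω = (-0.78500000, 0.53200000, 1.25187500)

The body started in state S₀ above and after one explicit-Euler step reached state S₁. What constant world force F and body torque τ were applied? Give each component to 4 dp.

Δv = v₁−v₀ = (-0.00100000, -0.02600000, 0.01300000)
F = m·Δv/dt = (-0.1000, -2.6000, 1.3000)
ω₁ − ω₀ = (-0.08500000, 0.03200000, 0.05187500)
applied torque τ = (-0.1400, 0.1800, 0.1900)

F = (-0.1000, -2.6000, 1.3000)
τ = (-0.1400, 0.1800, 0.1900)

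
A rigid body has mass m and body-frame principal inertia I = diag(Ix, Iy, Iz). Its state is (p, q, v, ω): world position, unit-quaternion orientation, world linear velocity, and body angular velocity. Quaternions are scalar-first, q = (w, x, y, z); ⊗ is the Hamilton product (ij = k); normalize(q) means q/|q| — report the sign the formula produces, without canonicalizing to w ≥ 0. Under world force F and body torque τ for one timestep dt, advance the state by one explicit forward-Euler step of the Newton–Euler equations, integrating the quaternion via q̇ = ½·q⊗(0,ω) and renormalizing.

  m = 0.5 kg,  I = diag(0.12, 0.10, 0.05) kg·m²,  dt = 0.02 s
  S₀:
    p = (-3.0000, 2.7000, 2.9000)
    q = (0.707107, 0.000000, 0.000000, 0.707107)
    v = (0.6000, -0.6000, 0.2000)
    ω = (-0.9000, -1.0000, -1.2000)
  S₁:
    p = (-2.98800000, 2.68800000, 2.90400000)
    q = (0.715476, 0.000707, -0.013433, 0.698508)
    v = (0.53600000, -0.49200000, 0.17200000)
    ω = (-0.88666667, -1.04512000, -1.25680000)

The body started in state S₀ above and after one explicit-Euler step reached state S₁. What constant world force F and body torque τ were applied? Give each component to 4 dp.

ω₁ − ω₀ = (0.01333333, -0.04512000, -0.05680000)
ω₀×(Iω₀) = (-0.0600, 0.0756, -0.0180)
applied torque τ = (0.0200, -0.1500, -0.1600)
v₁ − v₀ = (-0.06400000, 0.10800000, -0.02800000)
F = m·Δv/dt = (-1.6000, 2.7000, -0.7000)

F = (-1.6000, 2.7000, -0.7000)
τ = (0.0200, -0.1500, -0.1600)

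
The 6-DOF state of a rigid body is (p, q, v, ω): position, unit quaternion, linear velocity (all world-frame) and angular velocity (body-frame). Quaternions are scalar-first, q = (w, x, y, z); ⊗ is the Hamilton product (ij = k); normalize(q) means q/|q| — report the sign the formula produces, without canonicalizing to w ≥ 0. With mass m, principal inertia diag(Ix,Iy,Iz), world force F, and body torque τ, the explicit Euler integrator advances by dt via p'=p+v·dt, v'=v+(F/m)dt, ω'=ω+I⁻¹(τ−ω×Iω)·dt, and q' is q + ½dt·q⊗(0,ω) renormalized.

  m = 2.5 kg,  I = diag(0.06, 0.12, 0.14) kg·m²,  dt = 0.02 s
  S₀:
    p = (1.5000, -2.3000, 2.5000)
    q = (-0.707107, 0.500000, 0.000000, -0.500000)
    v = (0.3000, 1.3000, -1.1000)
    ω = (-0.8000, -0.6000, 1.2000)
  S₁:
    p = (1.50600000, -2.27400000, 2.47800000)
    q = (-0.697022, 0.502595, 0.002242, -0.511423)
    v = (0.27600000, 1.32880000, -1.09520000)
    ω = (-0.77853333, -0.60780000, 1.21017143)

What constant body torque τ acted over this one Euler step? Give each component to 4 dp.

τ = (0.0500, 0.0300, 0.1000)

ω₁ − ω₀ = (0.02146667, -0.00780000, 0.01017143)
applied torque τ = (0.0500, 0.0300, 0.1000)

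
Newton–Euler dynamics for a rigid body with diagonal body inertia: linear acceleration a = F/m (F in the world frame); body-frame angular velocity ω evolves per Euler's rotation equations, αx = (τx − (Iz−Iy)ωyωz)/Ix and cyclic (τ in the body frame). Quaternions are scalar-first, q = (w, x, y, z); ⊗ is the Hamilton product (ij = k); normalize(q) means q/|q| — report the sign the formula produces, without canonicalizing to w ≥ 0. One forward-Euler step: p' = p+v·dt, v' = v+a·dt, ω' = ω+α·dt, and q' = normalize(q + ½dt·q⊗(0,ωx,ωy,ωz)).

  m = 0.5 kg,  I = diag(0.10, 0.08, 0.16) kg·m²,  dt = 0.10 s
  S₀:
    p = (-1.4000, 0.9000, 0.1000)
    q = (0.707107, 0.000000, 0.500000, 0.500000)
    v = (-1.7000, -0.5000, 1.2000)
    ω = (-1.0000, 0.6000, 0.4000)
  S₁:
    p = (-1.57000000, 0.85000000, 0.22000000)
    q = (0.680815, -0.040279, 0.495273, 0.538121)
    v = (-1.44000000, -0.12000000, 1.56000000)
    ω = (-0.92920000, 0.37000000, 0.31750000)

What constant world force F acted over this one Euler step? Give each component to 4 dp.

v₁ − v₀ = (0.26000000, 0.38000000, 0.36000000)
applied force F = (1.3000, 1.9000, 1.8000)

F = (1.3000, 1.9000, 1.8000)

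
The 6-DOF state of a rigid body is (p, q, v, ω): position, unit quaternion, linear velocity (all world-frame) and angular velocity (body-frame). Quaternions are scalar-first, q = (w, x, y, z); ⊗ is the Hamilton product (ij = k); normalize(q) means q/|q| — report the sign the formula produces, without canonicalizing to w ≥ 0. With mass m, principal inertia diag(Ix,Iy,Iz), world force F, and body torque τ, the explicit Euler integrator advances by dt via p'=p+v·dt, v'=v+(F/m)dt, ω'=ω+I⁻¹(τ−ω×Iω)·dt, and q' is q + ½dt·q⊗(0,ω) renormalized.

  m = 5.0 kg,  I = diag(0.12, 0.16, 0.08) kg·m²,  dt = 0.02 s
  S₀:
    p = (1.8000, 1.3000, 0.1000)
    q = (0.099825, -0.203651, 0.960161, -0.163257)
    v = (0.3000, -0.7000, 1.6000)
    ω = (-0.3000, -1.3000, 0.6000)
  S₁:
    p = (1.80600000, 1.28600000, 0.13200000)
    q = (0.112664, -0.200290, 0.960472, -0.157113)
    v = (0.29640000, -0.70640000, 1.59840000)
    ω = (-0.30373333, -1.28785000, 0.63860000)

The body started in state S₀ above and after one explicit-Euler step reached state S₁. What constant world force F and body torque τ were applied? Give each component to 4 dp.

velocity change Δv = (-0.00360000, -0.00640000, -0.00160000)
m·(v₁−v₀)/dt = (-0.9000, -1.6000, -0.4000)
ω₁ − ω₀ = (-0.00373333, 0.01215000, 0.03860000)
gyro term ω₀×Iω₀ = (0.0624, -0.0072, 0.0156)
I·α + gyro = (0.0400, 0.0900, 0.1700)

F = (-0.9000, -1.6000, -0.4000)
τ = (0.0400, 0.0900, 0.1700)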